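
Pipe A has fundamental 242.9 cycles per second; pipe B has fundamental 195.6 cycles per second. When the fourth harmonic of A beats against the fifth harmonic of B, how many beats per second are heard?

6.4 Hz

Fourth harmonic of the first: 4·242.9 = 971.6 Hz.
Fifth harmonic of the second: 5·195.6 = 978.0 Hz.
f_beat = |971.6 − 978.0| = 6.4 Hz.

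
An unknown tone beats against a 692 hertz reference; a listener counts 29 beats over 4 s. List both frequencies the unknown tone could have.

684.75 Hz or 699.25 Hz

Beat frequency = 29/4 = 7.25 Hz.
|f − 692| = 7.25, so f = 692 ± 7.25.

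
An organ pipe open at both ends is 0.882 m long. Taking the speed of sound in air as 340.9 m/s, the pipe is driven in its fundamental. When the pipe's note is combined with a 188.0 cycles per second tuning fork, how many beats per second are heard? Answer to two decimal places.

5.25 Hz

Open pipe: f_n = n·v/(2L) = 1·340.9/(2·0.882) = 193.2540 Hz.
f_beat = |193.2540 − 188.0| = 5.25 Hz.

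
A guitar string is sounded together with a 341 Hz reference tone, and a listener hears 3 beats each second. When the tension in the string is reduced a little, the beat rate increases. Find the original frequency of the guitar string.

338 Hz

|f − 341| = 3, so the guitar string was at either 338 Hz or 344 Hz.
Lower tension means lower frequency; the adjustment lowers the guitar string's frequency.
The beat rate rose, so the adjustment moved the guitar string further from 341 Hz — it was already below the reference.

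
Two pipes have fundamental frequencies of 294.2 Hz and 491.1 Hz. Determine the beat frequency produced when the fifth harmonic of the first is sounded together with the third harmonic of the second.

Fifth harmonic of the first: 5·294.2 = 1471.0 Hz.
Third harmonic of the second: 3·491.1 = 1473.3 Hz.
f_beat = |1471.0 − 1473.3| = 2.3 Hz.

2.3 Hz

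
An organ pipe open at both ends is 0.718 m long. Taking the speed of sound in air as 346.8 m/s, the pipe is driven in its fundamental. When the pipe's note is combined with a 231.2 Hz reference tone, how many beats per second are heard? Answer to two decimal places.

Open pipe: f_n = n·v/(2L) = 1·346.8/(2·0.718) = 241.5042 Hz.
f_beat = |241.5042 − 231.2| = 10.30 Hz.

10.30 Hz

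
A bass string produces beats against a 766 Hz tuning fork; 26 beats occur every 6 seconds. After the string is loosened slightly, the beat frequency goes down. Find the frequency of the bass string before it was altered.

770.3333 Hz

Beat frequency = 26/6 = 4.3333 Hz.
|f − 766| = 4.3333, so the bass string was at either 761.6667 Hz or 770.3333 Hz.
Reducing tension lowers a string's frequency; the adjustment lowers the bass string's frequency.
The beat rate fell, so the adjustment moved the bass string toward 766 Hz — it must have started above the reference.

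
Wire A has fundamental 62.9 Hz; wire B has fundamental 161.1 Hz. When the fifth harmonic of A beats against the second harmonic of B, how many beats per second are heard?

Fifth harmonic of the first: 5·62.9 = 314.5 Hz.
Second harmonic of the second: 2·161.1 = 322.2 Hz.
f_beat = |314.5 − 322.2| = 7.7 Hz.

7.7 Hz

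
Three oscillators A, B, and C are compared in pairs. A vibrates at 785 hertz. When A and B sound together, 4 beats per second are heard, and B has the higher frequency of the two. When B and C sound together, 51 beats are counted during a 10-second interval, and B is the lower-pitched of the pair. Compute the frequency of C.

794.1 Hz

B is above A, so f_B = 785 + 4 = 789 Hz.
B–C: Beat frequency = 51/10 = 5.1 Hz.
C is above B, so f_C = 789 + 5.1 = 794.1 Hz.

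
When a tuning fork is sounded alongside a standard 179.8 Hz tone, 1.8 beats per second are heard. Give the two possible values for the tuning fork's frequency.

178 Hz or 181.6 Hz

|f − 179.8| = 1.8, so f = 179.8 ± 1.8.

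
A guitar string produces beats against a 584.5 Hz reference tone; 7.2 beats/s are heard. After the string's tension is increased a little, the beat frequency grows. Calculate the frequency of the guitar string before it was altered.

|f − 584.5| = 7.2, so the guitar string was at either 577.3 Hz or 591.7 Hz.
Higher tension means higher frequency; the adjustment raises the guitar string's frequency.
The beat rate rose, so the adjustment moved the guitar string further from 584.5 Hz — it was already above the reference.

591.7 Hz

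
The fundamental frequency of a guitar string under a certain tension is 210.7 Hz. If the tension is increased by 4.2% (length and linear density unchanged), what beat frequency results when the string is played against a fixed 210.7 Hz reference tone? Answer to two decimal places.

4.38 Hz

For a string, f ∝ √T, so the new frequency is 210.7·√1.042 = 215.0792 Hz.
f_beat = |215.0792 − 210.7| = 4.38 Hz.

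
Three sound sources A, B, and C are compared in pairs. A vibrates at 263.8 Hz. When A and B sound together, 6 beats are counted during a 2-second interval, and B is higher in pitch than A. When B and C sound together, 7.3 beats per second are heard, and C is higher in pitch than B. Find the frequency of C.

274.1 Hz

A–B: Beat frequency = 6/2 = 3 Hz.
B is above A, so f_B = 263.8 + 3 = 266.8 Hz.
C is above B, so f_C = 266.8 + 7.3 = 274.1 Hz.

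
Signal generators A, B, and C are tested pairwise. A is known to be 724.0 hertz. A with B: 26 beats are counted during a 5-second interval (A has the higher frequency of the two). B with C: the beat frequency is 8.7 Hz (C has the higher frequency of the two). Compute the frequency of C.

727.5 Hz

A–B: Beat frequency = 26/5 = 5.2 Hz.
B is below A, so f_B = 724.0 − 5.2 = 718.8 Hz.
C is above B, so f_C = 718.8 + 8.7 = 727.5 Hz.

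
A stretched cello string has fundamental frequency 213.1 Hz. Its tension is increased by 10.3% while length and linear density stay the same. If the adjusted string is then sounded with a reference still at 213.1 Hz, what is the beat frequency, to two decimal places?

For a string, f ∝ √T, so the new frequency is 213.1·√1.103 = 223.8057 Hz.
f_beat = |223.8057 − 213.1| = 10.71 Hz.

10.71 Hz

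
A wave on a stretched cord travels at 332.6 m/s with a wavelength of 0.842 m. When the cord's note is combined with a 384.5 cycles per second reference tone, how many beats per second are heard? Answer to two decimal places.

10.51 Hz

Source frequency f = v/λ = 332.6/0.842 = 395.0119 Hz.
f_beat = |395.0119 − 384.5| = 10.51 Hz.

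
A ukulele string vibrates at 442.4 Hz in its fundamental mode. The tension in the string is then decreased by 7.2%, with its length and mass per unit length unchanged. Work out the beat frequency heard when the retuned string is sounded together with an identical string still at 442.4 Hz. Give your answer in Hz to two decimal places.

For a string, f ∝ √T, so the new frequency is 442.4·√0.928 = 426.1761 Hz.
f_beat = |426.1761 − 442.4| = 16.22 Hz.

16.22 Hz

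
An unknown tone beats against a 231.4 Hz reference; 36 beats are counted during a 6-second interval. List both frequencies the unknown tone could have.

Beat frequency = 36/6 = 6 Hz.
|f − 231.4| = 6, so f = 231.4 ± 6.

225.4 Hz or 237.4 Hz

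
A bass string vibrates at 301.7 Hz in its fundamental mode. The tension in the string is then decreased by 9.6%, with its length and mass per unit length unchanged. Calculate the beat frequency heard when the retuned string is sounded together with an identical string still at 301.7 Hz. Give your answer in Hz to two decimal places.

14.85 Hz

For a string, f ∝ √T, so the new frequency is 301.7·√0.904 = 286.8531 Hz.
f_beat = |286.8531 − 301.7| = 14.85 Hz.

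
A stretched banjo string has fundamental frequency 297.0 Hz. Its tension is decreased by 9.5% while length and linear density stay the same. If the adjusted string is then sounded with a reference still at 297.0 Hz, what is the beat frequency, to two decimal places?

For a string, f ∝ √T, so the new frequency is 297.0·√0.905 = 282.5405 Hz.
f_beat = |282.5405 − 297.0| = 14.46 Hz.

14.46 Hz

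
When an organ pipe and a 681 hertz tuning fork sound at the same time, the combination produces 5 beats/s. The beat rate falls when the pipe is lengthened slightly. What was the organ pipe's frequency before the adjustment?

|f − 681| = 5, so the organ pipe was at either 676 Hz or 686 Hz.
A longer pipe has a lower fundamental; the adjustment lowers the organ pipe's frequency.
The beat rate fell, so the adjustment moved the organ pipe toward 681 Hz — it must have started above the reference.

686 Hz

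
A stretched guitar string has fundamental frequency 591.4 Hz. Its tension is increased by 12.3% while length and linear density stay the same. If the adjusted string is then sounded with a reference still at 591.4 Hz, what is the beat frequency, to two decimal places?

35.32 Hz

For a string, f ∝ √T, so the new frequency is 591.4·√1.123 = 626.7166 Hz.
f_beat = |626.7166 − 591.4| = 35.32 Hz.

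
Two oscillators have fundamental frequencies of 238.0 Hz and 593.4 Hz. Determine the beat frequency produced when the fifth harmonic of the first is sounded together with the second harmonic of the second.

3.2 Hz

Fifth harmonic of the first: 5·238.0 = 1190.0 Hz.
Second harmonic of the second: 2·593.4 = 1186.8 Hz.
f_beat = |1190.0 − 1186.8| = 3.2 Hz.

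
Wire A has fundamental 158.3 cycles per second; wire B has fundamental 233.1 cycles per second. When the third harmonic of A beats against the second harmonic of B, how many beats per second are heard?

8.7 Hz

Third harmonic of the first: 3·158.3 = 474.9 Hz.
Second harmonic of the second: 2·233.1 = 466.2 Hz.
f_beat = |474.9 − 466.2| = 8.7 Hz.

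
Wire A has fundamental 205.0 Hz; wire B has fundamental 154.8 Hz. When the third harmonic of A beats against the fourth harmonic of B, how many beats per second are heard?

Third harmonic of the first: 3·205.0 = 615.0 Hz.
Fourth harmonic of the second: 4·154.8 = 619.2 Hz.
f_beat = |615.0 − 619.2| = 4.2 Hz.

4.2 Hz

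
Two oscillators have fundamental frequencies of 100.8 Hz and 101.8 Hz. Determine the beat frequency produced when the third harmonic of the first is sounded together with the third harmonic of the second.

Third harmonic of the first: 3·100.8 = 302.4 Hz.
Third harmonic of the second: 3·101.8 = 305.4 Hz.
f_beat = |302.4 − 305.4| = 3.0 Hz.

3.0 Hz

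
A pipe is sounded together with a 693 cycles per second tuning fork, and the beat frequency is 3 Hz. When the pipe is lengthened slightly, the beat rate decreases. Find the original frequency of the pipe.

|f − 693| = 3, so the pipe was at either 690 Hz or 696 Hz.
A longer pipe has a lower fundamental; the adjustment lowers the pipe's frequency.
The beat rate fell, so the adjustment moved the pipe toward 693 Hz — it must have started above the reference.

696 Hz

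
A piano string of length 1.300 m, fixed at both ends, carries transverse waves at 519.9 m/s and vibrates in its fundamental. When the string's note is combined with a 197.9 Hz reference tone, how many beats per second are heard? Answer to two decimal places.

For a string fixed at both ends, f_n = n·v/(2L) = 1·519.9/(2·1.300) = 199.9615 Hz.
f_beat = |199.9615 − 197.9| = 2.06 Hz.

2.06 Hz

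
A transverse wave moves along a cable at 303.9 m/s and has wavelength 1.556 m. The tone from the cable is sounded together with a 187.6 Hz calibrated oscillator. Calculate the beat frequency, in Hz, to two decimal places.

7.71 Hz

Source frequency f = v/λ = 303.9/1.556 = 195.3085 Hz.
f_beat = |195.3085 − 187.6| = 7.71 Hz.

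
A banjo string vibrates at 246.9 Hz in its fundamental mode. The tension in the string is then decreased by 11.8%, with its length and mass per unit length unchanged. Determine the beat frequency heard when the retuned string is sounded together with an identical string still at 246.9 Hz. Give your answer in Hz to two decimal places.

15.02 Hz

For a string, f ∝ √T, so the new frequency is 246.9·√0.882 = 231.8758 Hz.
f_beat = |231.8758 − 246.9| = 15.02 Hz.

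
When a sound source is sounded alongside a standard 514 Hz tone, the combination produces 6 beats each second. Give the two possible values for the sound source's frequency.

508 Hz or 520 Hz

|f − 514| = 6, so f = 514 ± 6.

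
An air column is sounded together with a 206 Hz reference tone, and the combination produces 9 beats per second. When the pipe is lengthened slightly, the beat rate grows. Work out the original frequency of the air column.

197 Hz

|f − 206| = 9, so the air column was at either 197 Hz or 215 Hz.
A longer pipe has a lower fundamental; the adjustment lowers the air column's frequency.
The beat rate rose, so the adjustment moved the air column further from 206 Hz — it was already below the reference.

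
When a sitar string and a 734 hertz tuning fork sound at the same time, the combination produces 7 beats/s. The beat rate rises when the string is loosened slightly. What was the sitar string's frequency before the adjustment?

727 Hz

|f − 734| = 7, so the sitar string was at either 727 Hz or 741 Hz.
Reducing tension lowers a string's frequency; the adjustment lowers the sitar string's frequency.
The beat rate rose, so the adjustment moved the sitar string further from 734 Hz — it was already below the reference.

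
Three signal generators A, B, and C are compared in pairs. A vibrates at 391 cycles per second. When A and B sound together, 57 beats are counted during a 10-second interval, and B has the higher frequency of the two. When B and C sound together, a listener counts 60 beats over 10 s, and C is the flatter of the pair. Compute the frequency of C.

A–B: Beat frequency = 57/10 = 5.7 Hz.
B is above A, so f_B = 391 + 5.7 = 396.7 Hz.
B–C: Beat frequency = 60/10 = 6 Hz.
C is below B, so f_C = 396.7 − 6 = 390.7 Hz.

390.7 Hz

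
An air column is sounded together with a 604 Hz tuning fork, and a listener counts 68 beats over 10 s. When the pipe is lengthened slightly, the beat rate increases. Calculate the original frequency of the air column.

Beat frequency = 68/10 = 6.8 Hz.
|f − 604| = 6.8, so the air column was at either 597.2 Hz or 610.8 Hz.
A longer pipe has a lower fundamental; the adjustment lowers the air column's frequency.
The beat rate rose, so the adjustment moved the air column further from 604 Hz — it was already below the reference.

597.2 Hz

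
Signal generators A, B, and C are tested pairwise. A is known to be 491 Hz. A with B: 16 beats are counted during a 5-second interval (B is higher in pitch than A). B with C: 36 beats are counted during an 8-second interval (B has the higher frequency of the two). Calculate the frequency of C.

A–B: Beat frequency = 16/5 = 3.2 Hz.
B is above A, so f_B = 491 + 3.2 = 494.2 Hz.
B–C: Beat frequency = 36/8 = 4.5 Hz.
C is below B, so f_C = 494.2 − 4.5 = 489.7 Hz.

489.7 Hz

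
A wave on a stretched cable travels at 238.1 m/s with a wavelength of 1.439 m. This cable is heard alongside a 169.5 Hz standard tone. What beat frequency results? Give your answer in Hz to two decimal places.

Source frequency f = v/λ = 238.1/1.439 = 165.4621 Hz.
f_beat = |165.4621 − 169.5| = 4.04 Hz.

4.04 Hz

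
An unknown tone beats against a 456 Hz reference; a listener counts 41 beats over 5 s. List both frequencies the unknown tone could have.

447.8 Hz or 464.2 Hz

Beat frequency = 41/5 = 8.2 Hz.
|f − 456| = 8.2, so f = 456 ± 8.2.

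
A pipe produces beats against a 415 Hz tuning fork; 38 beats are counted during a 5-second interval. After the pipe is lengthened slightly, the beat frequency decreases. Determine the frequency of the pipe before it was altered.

422.6 Hz

Beat frequency = 38/5 = 7.6 Hz.
|f − 415| = 7.6, so the pipe was at either 407.4 Hz or 422.6 Hz.
A longer pipe has a lower fundamental; the adjustment lowers the pipe's frequency.
The beat rate fell, so the adjustment moved the pipe toward 415 Hz — it must have started above the reference.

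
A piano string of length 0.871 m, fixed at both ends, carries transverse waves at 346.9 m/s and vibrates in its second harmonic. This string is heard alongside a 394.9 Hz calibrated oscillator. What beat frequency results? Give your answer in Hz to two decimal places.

3.38 Hz

For a string fixed at both ends, f_n = n·v/(2L) = 2·346.9/(2·0.871) = 398.2778 Hz.
f_beat = |398.2778 − 394.9| = 3.38 Hz.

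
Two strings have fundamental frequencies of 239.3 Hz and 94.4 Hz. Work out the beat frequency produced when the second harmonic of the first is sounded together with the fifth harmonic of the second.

Second harmonic of the first: 2·239.3 = 478.6 Hz.
Fifth harmonic of the second: 5·94.4 = 472.0 Hz.
f_beat = |478.6 − 472.0| = 6.6 Hz.

6.6 Hz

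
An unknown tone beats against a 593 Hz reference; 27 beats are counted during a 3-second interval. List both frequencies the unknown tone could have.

Beat frequency = 27/3 = 9 Hz.
|f − 593| = 9, so f = 593 ± 9.

584 Hz or 602 Hz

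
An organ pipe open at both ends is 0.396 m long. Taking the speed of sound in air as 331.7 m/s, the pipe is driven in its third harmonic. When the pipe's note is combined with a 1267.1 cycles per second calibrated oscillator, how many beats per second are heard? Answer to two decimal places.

10.66 Hz

Open pipe: f_n = n·v/(2L) = 3·331.7/(2·0.396) = 1256.4394 Hz.
f_beat = |1256.4394 − 1267.1| = 10.66 Hz.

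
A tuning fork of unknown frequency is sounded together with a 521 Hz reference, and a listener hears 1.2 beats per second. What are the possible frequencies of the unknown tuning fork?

519.8 Hz or 522.2 Hz

|f − 521| = 1.2, so f = 521 ± 1.2.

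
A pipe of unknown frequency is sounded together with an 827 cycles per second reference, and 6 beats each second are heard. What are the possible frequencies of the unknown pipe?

|f − 827| = 6, so f = 827 ± 6.

821 Hz or 833 Hz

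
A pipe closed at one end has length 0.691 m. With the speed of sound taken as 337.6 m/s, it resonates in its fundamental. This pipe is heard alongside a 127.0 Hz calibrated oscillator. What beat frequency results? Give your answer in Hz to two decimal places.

4.86 Hz

Closed pipe (odd harmonics): f_n = n·v/(4L) = 1·337.6/(4·0.691) = 122.1418 Hz.
f_beat = |122.1418 − 127.0| = 4.86 Hz.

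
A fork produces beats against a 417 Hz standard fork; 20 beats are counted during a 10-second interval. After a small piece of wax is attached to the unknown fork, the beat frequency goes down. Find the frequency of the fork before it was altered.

419 Hz

Beat frequency = 20/10 = 2 Hz.
|f − 417| = 2, so the fork was at either 415 Hz or 419 Hz.
Loading a fork with wax lowers its frequency; the adjustment lowers the fork's frequency.
The beat rate fell, so the adjustment moved the fork toward 417 Hz — it must have started above the reference.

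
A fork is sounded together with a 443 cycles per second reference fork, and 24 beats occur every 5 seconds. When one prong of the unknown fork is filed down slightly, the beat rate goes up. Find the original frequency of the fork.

447.8 Hz

Beat frequency = 24/5 = 4.8 Hz.
|f − 443| = 4.8, so the fork was at either 438.2 Hz or 447.8 Hz.
Filing a prong removes mass and raises the fork's frequency; the adjustment raises the fork's frequency.
The beat rate rose, so the adjustment moved the fork further from 443 Hz — it was already above the reference.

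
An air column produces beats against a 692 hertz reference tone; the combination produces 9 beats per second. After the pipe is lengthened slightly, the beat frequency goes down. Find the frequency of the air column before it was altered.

|f − 692| = 9, so the air column was at either 683 Hz or 701 Hz.
A longer pipe has a lower fundamental; the adjustment lowers the air column's frequency.
The beat rate fell, so the adjustment moved the air column toward 692 Hz — it must have started above the reference.

701 Hz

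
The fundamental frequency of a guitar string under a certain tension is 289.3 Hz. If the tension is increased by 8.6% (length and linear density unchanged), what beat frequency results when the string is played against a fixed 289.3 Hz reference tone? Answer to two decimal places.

For a string, f ∝ √T, so the new frequency is 289.3·√1.086 = 301.4834 Hz.
f_beat = |301.4834 − 289.3| = 12.18 Hz.

12.18 Hz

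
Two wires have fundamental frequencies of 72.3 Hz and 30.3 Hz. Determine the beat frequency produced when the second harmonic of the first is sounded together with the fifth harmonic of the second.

Second harmonic of the first: 2·72.3 = 144.6 Hz.
Fifth harmonic of the second: 5·30.3 = 151.5 Hz.
f_beat = |144.6 − 151.5| = 6.9 Hz.

6.9 Hz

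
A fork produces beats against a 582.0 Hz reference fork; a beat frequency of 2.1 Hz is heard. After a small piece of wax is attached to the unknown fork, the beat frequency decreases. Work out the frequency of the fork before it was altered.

584.1 Hz

|f − 582.0| = 2.1, so the fork was at either 579.9 Hz or 584.1 Hz.
Loading a fork with wax lowers its frequency; the adjustment lowers the fork's frequency.
The beat rate fell, so the adjustment moved the fork toward 582.0 Hz — it must have started above the reference.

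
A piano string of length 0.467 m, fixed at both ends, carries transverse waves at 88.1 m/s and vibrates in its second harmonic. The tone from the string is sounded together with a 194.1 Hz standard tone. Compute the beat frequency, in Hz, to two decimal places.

For a string fixed at both ends, f_n = n·v/(2L) = 2·88.1/(2·0.467) = 188.6510 Hz.
f_beat = |188.6510 − 194.1| = 5.45 Hz.

5.45 Hz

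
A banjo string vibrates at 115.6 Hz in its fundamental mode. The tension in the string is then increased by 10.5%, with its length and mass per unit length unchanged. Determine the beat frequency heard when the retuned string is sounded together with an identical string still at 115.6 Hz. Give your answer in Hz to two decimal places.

For a string, f ∝ √T, so the new frequency is 115.6·√1.105 = 121.5175 Hz.
f_beat = |121.5175 − 115.6| = 5.92 Hz.

5.92 Hz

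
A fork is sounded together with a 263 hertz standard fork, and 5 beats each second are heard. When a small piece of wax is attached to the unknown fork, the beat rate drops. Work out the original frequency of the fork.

268 Hz

|f − 263| = 5, so the fork was at either 258 Hz or 268 Hz.
Loading a fork with wax lowers its frequency; the adjustment lowers the fork's frequency.
The beat rate fell, so the adjustment moved the fork toward 263 Hz — it must have started above the reference.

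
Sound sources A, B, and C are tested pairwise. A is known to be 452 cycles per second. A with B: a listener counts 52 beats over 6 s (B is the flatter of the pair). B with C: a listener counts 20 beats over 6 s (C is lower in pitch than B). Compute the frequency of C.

A–B: Beat frequency = 52/6 = 8.6667 Hz.
B is below A, so f_B = 452 − 8.6667 = 443.3333 Hz.
B–C: Beat frequency = 20/6 = 3.3333 Hz.
C is below B, so f_C = 443.3333 − 3.3333 = 440 Hz.

440 Hz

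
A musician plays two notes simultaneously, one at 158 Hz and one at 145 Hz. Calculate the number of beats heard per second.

Beats arise from superposition of two nearby frequencies; the beat rate is |f₁ − f₂|.
|158 − 145| = 13 Hz.

13 Hz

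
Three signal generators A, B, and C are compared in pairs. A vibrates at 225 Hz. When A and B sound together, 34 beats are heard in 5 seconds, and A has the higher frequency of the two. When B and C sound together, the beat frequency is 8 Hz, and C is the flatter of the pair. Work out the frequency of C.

A–B: Beat frequency = 34/5 = 6.8 Hz.
B is below A, so f_B = 225 − 6.8 = 218.2 Hz.
C is below B, so f_C = 218.2 − 8 = 210.2 Hz.

210.2 Hz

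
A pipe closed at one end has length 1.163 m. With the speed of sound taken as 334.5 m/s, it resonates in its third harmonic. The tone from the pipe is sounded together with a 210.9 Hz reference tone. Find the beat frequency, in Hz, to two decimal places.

4.81 Hz

Closed pipe (odd harmonics): f_n = n·v/(4L) = 3·334.5/(4·1.163) = 215.7137 Hz.
f_beat = |215.7137 − 210.9| = 4.81 Hz.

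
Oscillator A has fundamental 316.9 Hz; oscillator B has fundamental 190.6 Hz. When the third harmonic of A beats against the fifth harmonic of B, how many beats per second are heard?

2.3 Hz

Third harmonic of the first: 3·316.9 = 950.7 Hz.
Fifth harmonic of the second: 5·190.6 = 953.0 Hz.
f_beat = |950.7 − 953.0| = 2.3 Hz.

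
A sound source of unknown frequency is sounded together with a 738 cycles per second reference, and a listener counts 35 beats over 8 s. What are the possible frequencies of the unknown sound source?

733.625 Hz or 742.375 Hz

Beat frequency = 35/8 = 4.375 Hz.
|f − 738| = 4.375, so f = 738 ± 4.375.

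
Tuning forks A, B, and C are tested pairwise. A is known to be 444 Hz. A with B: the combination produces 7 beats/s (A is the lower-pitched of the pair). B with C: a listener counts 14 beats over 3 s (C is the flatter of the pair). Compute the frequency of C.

446.3333 Hz

B is above A, so f_B = 444 + 7 = 451 Hz.
B–C: Beat frequency = 14/3 = 4.6667 Hz.
C is below B, so f_C = 451 − 4.6667 = 446.3333 Hz.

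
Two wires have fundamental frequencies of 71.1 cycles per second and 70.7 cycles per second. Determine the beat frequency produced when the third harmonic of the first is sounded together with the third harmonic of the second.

1.2 Hz

Third harmonic of the first: 3·71.1 = 213.3 Hz.
Third harmonic of the second: 3·70.7 = 212.1 Hz.
f_beat = |213.3 − 212.1| = 1.2 Hz.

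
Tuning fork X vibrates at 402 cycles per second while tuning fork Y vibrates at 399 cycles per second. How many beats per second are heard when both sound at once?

3 Hz

The beat frequency equals the magnitude of the frequency difference.
|402 − 399| = 3 Hz.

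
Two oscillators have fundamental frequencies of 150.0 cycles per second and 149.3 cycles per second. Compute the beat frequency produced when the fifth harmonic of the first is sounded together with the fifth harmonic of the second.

3.5 Hz

Fifth harmonic of the first: 5·150.0 = 750.0 Hz.
Fifth harmonic of the second: 5·149.3 = 746.5 Hz.
f_beat = |750.0 − 746.5| = 3.5 Hz.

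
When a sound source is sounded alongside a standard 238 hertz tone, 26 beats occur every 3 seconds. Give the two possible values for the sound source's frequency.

229.3333 Hz or 246.6667 Hz

Beat frequency = 26/3 = 8.6667 Hz.
|f − 238| = 8.6667, so f = 238 ± 8.6667.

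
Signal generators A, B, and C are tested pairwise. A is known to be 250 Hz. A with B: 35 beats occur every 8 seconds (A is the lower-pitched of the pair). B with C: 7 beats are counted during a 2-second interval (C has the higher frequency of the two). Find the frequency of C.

257.875 Hz

A–B: Beat frequency = 35/8 = 4.375 Hz.
B is above A, so f_B = 250 + 4.375 = 254.375 Hz.
B–C: Beat frequency = 7/2 = 3.5 Hz.
C is above B, so f_C = 254.375 + 3.5 = 257.875 Hz.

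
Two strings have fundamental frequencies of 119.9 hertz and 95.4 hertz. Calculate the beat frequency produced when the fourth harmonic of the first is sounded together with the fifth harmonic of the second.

2.6 Hz

Fourth harmonic of the first: 4·119.9 = 479.6 Hz.
Fifth harmonic of the second: 5·95.4 = 477.0 Hz.
f_beat = |479.6 − 477.0| = 2.6 Hz.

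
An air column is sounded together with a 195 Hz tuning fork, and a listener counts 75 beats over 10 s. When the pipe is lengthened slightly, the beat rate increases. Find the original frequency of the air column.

Beat frequency = 75/10 = 7.5 Hz.
|f − 195| = 7.5, so the air column was at either 187.5 Hz or 202.5 Hz.
A longer pipe has a lower fundamental; the adjustment lowers the air column's frequency.
The beat rate rose, so the adjustment moved the air column further from 195 Hz — it was already below the reference.

187.5 Hz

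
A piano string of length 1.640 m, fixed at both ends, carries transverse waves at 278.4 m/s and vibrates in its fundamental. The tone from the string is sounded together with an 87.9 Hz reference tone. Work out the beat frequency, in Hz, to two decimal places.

For a string fixed at both ends, f_n = n·v/(2L) = 1·278.4/(2·1.640) = 84.8780 Hz.
f_beat = |84.8780 − 87.9| = 3.02 Hz.

3.02 Hz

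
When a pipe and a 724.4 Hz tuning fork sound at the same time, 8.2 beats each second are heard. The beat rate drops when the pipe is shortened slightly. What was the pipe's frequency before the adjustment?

716.2 Hz

|f − 724.4| = 8.2, so the pipe was at either 716.2 Hz or 732.6 Hz.
A shorter pipe has a higher fundamental; the adjustment raises the pipe's frequency.
The beat rate fell, so the adjustment moved the pipe toward 724.4 Hz — it must have started below the reference.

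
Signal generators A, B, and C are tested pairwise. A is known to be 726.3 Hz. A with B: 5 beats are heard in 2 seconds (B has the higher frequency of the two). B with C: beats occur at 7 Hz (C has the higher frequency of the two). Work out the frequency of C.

A–B: Beat frequency = 5/2 = 2.5 Hz.
B is above A, so f_B = 726.3 + 2.5 = 728.8 Hz.
C is above B, so f_C = 728.8 + 7 = 735.8 Hz.

735.8 Hz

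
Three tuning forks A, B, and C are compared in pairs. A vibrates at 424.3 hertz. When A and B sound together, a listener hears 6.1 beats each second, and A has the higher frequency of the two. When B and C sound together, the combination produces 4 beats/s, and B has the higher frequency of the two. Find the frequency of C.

B is below A, so f_B = 424.3 − 6.1 = 418.2 Hz.
C is below B, so f_C = 418.2 − 4 = 414.2 Hz.

414.2 Hz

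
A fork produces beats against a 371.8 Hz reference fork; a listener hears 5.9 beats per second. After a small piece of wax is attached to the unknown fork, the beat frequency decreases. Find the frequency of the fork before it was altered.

|f − 371.8| = 5.9, so the fork was at either 365.9 Hz or 377.7 Hz.
Loading a fork with wax lowers its frequency; the adjustment lowers the fork's frequency.
The beat rate fell, so the adjustment moved the fork toward 371.8 Hz — it must have started above the reference.

377.7 Hz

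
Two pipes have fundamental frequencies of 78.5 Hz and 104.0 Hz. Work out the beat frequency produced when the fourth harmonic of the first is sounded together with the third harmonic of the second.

2.0 Hz

Fourth harmonic of the first: 4·78.5 = 314.0 Hz.
Third harmonic of the second: 3·104.0 = 312.0 Hz.
f_beat = |314.0 − 312.0| = 2.0 Hz.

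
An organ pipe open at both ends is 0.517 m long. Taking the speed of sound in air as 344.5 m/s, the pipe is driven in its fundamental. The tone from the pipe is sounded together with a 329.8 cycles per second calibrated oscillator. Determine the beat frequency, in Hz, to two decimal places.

3.37 Hz

Open pipe: f_n = n·v/(2L) = 1·344.5/(2·0.517) = 333.1721 Hz.
f_beat = |333.1721 − 329.8| = 3.37 Hz.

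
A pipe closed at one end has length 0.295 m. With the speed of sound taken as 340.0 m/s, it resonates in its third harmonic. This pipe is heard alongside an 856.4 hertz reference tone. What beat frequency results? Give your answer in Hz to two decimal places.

8.01 Hz

Closed pipe (odd harmonics): f_n = n·v/(4L) = 3·340.0/(4·0.295) = 864.4068 Hz.
f_beat = |864.4068 − 856.4| = 8.01 Hz.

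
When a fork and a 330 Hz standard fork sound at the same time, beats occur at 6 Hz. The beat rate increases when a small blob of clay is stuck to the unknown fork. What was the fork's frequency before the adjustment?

|f − 330| = 6, so the fork was at either 324 Hz or 336 Hz.
Adding mass to a fork lowers its frequency; the adjustment lowers the fork's frequency.
The beat rate rose, so the adjustment moved the fork further from 330 Hz — it was already below the reference.

324 Hz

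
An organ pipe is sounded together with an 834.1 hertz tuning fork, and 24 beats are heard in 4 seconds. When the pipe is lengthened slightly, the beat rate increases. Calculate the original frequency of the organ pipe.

828.1 Hz

Beat frequency = 24/4 = 6 Hz.
|f − 834.1| = 6, so the organ pipe was at either 828.1 Hz or 840.1 Hz.
A longer pipe has a lower fundamental; the adjustment lowers the organ pipe's frequency.
The beat rate rose, so the adjustment moved the organ pipe further from 834.1 Hz — it was already below the reference.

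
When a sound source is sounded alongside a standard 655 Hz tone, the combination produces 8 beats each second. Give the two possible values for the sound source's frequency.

647 Hz or 663 Hz

|f − 655| = 8, so f = 655 ± 8.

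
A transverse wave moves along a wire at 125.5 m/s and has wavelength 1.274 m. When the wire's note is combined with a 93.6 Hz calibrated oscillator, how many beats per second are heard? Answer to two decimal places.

4.91 Hz

Source frequency f = v/λ = 125.5/1.274 = 98.5086 Hz.
f_beat = |98.5086 − 93.6| = 4.91 Hz.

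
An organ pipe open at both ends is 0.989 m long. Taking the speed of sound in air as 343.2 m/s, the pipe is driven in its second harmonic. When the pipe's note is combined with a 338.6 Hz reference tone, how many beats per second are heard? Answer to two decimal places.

8.42 Hz

Open pipe: f_n = n·v/(2L) = 2·343.2/(2·0.989) = 347.0172 Hz.
f_beat = |347.0172 − 338.6| = 8.42 Hz.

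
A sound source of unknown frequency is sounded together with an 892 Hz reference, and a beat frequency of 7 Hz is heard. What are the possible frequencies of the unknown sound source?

|f − 892| = 7, so f = 892 ± 7.

885 Hz or 899 Hz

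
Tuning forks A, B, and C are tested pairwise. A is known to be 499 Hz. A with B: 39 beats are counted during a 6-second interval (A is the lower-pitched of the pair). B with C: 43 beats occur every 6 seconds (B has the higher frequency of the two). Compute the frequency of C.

A–B: Beat frequency = 39/6 = 6.5 Hz.
B is above A, so f_B = 499 + 6.5 = 505.5 Hz.
B–C: Beat frequency = 43/6 = 7.1667 Hz.
C is below B, so f_C = 505.5 − 7.1667 = 498.3333 Hz.

498.3333 Hz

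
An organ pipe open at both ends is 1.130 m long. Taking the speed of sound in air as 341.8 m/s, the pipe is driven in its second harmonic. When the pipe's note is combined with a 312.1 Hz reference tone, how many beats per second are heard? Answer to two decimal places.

9.62 Hz

Open pipe: f_n = n·v/(2L) = 2·341.8/(2·1.130) = 302.4779 Hz.
f_beat = |302.4779 − 312.1| = 9.62 Hz.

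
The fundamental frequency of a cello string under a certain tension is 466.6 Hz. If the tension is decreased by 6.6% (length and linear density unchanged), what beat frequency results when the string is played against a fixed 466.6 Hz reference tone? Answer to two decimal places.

For a string, f ∝ √T, so the new frequency is 466.6·√0.934 = 450.9394 Hz.
f_beat = |450.9394 − 466.6| = 15.66 Hz.

15.66 Hz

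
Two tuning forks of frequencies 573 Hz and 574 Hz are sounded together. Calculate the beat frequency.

1 Hz

The beat frequency equals the magnitude of the frequency difference.
|573 − 574| = 1 Hz.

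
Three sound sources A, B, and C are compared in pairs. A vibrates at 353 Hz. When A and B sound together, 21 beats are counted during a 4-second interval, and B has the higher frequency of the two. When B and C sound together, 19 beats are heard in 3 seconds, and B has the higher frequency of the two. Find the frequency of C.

A–B: Beat frequency = 21/4 = 5.25 Hz.
B is above A, so f_B = 353 + 5.25 = 358.25 Hz.
B–C: Beat frequency = 19/3 = 6.3333 Hz.
C is below B, so f_C = 358.25 − 6.3333 = 351.9167 Hz.

351.9167 Hz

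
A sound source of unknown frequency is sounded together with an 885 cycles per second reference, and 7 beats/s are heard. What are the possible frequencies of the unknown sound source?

878 Hz or 892 Hz

|f − 885| = 7, so f = 885 ± 7.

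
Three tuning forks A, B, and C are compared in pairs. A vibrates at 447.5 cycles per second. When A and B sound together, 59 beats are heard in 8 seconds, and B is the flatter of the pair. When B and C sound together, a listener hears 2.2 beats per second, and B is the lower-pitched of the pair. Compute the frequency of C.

A–B: Beat frequency = 59/8 = 7.375 Hz.
B is below A, so f_B = 447.5 − 7.375 = 440.125 Hz.
C is above B, so f_C = 440.125 + 2.2 = 442.325 Hz.

442.325 Hz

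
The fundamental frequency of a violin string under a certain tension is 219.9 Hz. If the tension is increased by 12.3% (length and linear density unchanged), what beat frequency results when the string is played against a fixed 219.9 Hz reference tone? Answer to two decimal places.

For a string, f ∝ √T, so the new frequency is 219.9·√1.123 = 233.0318 Hz.
f_beat = |233.0318 − 219.9| = 13.13 Hz.

13.13 Hz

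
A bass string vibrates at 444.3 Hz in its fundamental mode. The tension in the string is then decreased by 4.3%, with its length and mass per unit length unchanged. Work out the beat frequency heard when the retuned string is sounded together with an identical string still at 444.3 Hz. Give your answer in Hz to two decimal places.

For a string, f ∝ √T, so the new frequency is 444.3·√0.957 = 434.6426 Hz.
f_beat = |434.6426 − 444.3| = 9.66 Hz.

9.66 Hz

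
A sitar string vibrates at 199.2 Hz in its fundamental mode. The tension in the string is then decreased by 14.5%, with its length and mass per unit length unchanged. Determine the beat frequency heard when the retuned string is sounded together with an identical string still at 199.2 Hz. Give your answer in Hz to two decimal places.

15.01 Hz

For a string, f ∝ √T, so the new frequency is 199.2·√0.855 = 184.1927 Hz.
f_beat = |184.1927 − 199.2| = 15.01 Hz.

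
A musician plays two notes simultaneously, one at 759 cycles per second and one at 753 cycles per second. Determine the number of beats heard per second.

The beat frequency equals the magnitude of the frequency difference.
|759 − 753| = 6 Hz.

6 Hz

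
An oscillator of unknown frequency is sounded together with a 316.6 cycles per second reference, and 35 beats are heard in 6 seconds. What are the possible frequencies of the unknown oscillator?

Beat frequency = 35/6 = 5.8333 Hz.
|f − 316.6| = 5.8333, so f = 316.6 ± 5.8333.

310.7667 Hz or 322.4333 Hz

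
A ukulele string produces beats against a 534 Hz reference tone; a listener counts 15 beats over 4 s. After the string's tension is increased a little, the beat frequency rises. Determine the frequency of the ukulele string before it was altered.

537.75 Hz

Beat frequency = 15/4 = 3.75 Hz.
|f − 534| = 3.75, so the ukulele string was at either 530.25 Hz or 537.75 Hz.
Higher tension means higher frequency; the adjustment raises the ukulele string's frequency.
The beat rate rose, so the adjustment moved the ukulele string further from 534 Hz — it was already above the reference.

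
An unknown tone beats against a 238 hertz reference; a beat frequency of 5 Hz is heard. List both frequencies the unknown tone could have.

233 Hz or 243 Hz

|f − 238| = 5, so f = 238 ± 5.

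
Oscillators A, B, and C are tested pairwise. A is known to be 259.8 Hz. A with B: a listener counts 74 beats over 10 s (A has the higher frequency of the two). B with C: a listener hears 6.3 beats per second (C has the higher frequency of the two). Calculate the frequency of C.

A–B: Beat frequency = 74/10 = 7.4 Hz.
B is below A, so f_B = 259.8 − 7.4 = 252.4 Hz.
C is above B, so f_C = 252.4 + 6.3 = 258.7 Hz.

258.7 Hz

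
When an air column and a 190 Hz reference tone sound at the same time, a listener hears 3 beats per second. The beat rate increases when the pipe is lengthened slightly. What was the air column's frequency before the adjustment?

|f − 190| = 3, so the air column was at either 187 Hz or 193 Hz.
A longer pipe has a lower fundamental; the adjustment lowers the air column's frequency.
The beat rate rose, so the adjustment moved the air column further from 190 Hz — it was already below the reference.

187 Hz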